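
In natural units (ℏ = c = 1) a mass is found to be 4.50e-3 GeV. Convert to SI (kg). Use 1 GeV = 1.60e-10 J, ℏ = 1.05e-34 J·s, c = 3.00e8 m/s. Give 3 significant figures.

Mass is [E]/c²; divide by c².
1 GeV → 1/c² × (1 GeV in J) = 1.78e-27 kg.
Result: 4.50e-3 × 1.78e-27 = 8.00e-30 kg.

8.00e-30 kg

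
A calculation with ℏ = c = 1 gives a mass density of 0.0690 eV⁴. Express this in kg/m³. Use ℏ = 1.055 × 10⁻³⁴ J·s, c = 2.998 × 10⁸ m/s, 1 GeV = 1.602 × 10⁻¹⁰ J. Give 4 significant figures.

1.598 × 10⁻¹⁷ kg/m³

Mass density is [E]/(c²[L]³) = [E]⁴/(ℏ³c⁵).
1 GeV⁴ → 1/(ℏ³c⁵) × (1 GeV in J)⁴ = 2.316 × 10²⁰ kg/m³.
Convert the energy scale: 0.0690 eV⁴ = 6.90 × 10⁻³⁸ GeV⁴.
Result: 6.90 × 10⁻³⁸ × 2.316 × 10²⁰ = 1.598 × 10⁻¹⁷ kg/m³.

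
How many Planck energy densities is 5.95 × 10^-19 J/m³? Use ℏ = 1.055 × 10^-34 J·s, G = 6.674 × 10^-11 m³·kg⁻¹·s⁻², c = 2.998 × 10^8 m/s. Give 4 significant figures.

Planck energy density: u_P = c⁷/(ℏG²) = 4.632 × 10^113 J/m³.
5.95 × 10^-19 / 4.632 × 10^113 = 1.284 × 10^-132

1.284 × 10^-132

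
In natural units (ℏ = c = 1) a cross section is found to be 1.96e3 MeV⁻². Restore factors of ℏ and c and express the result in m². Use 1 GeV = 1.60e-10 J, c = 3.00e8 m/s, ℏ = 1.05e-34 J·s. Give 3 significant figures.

7.60e-23 m²

Area is [L]² = [E]⁻²·(ℏc)²; restore (ℏc)².
1 GeV⁻² → (ℏc)² × (1 GeV in J)⁻² = 3.88e-32 m².
Convert the energy scale: 1.96e3 MeV⁻² = 1.96e9 GeV⁻².
Result: 1.96e9 × 3.88e-32 = 7.60e-23 m².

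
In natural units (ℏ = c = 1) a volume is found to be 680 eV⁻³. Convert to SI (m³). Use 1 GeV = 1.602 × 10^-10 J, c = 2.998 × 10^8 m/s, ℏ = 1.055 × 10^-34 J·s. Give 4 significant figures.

Volume is [L]³ = [E]⁻³·(ℏc)³.
1 GeV⁻³ → (ℏc)³ × (1 GeV in J)⁻³ = 7.696 × 10^-48 m³.
Convert the energy scale: 680 eV⁻³ = 6.80 × 10^29 GeV⁻³.
Result: 6.80 × 10^29 × 7.696 × 10^-48 = 5.233 × 10^-18 m³.

5.233 × 10^-18 m³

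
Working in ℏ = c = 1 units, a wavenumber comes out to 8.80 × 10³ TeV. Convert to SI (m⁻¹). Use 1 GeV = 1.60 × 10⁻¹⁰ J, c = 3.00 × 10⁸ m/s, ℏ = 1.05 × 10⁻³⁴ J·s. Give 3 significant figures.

Inverse length is [E]/(ℏc).
1 GeV → 1/(ℏc) × (1 GeV in J) = 5.08 × 10¹⁵ m⁻¹.
Convert the energy scale: 8.80 × 10³ TeV = 8.80 × 10⁶ GeV.
Result: 8.80 × 10⁶ × 5.08 × 10¹⁵ = 4.47 × 10²² m⁻¹.

4.47 × 10²² m⁻¹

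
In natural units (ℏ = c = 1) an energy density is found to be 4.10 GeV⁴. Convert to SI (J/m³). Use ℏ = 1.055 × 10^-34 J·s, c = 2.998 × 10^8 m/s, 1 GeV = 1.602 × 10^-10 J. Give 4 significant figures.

8.535 × 10^37 J/m³

[E]/[L]³ = [E]⁴/(ℏc)³; restore (ℏc)⁻³.
1 GeV⁴ → 1/(ℏc)³ × (1 GeV in J)⁴ = 2.082 × 10^37 J/m³.
Result: 4.10 × 2.082 × 10^37 = 8.535 × 10^37 J/m³.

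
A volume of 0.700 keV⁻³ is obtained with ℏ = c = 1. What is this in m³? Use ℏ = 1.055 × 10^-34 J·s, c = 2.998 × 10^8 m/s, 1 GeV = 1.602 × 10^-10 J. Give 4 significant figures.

5.387 × 10^-30 m³

Volume is [L]³ = [E]⁻³·(ℏc)³.
1 GeV⁻³ → (ℏc)³ × (1 GeV in J)⁻³ = 7.696 × 10^-48 m³.
Convert the energy scale: 0.700 keV⁻³ = 7.00 × 10^17 GeV⁻³.
Result: 7.00 × 10^17 × 7.696 × 10^-48 = 5.387 × 10^-30 m³.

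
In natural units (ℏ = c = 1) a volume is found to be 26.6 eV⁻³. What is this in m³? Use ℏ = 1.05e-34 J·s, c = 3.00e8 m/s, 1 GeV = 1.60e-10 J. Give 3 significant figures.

Volume is [L]³ = [E]⁻³·(ℏc)³.
1 GeV⁻³ → (ℏc)³ × (1 GeV in J)⁻³ = 7.63e-48 m³.
Convert the energy scale: 26.6 eV⁻³ = 2.66e28 GeV⁻³.
Result: 2.66e28 × 7.63e-48 = 2.03e-19 m³.

2.03e-19 m³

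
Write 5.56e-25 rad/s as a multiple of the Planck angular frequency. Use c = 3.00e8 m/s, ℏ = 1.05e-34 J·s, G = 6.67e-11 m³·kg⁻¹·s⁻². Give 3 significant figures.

2.98e-68

Planck angular frequency: ω_P = √(c⁵/(ℏG)) = 1.86e43 rad/s.
5.56e-25 / 1.86e43 = 2.98e-68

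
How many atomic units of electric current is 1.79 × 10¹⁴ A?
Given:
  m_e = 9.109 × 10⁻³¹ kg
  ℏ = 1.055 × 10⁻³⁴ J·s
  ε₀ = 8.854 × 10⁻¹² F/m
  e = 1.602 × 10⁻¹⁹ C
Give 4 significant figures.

2.707 × 10¹⁶

atomic unit of electric current: I_au = e E_h/ℏ = m_e e⁵/((4πε₀)²ℏ³) = 6.612 × 10⁻³ A.
1.79 × 10¹⁴ / 6.612 × 10⁻³ = 2.707 × 10¹⁶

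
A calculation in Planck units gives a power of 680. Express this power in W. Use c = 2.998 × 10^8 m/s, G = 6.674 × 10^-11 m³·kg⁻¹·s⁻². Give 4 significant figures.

2.468 × 10^55 W

One Planck power: P_P = c⁵/G = 3.629 × 10^52 W.
680 × 3.629 × 10^52 W = 2.468 × 10^55 W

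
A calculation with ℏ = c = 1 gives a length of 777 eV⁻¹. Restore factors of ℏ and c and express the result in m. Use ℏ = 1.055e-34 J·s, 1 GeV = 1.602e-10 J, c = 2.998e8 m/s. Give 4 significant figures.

A length is [E]⁻¹ in ℏ=c=1; restore one factor of ℏc.
1 GeV⁻¹ → ℏc × (1 GeV in J)⁻¹ = 1.974e-16 m.
Convert the energy scale: 777 eV⁻¹ = 7.77e11 GeV⁻¹.
Result: 7.77e11 × 1.974e-16 = 1.534e-4 m.

1.534e-4 m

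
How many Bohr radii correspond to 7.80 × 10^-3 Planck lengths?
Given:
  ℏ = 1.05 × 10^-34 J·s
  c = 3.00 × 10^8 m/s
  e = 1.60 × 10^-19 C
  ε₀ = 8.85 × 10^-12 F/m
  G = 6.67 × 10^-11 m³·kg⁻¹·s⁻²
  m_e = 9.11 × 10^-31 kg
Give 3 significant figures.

2.39 × 10^-27

Planck length: ℓ_P = √(ℏG/c³) = 1.61 × 10^-35 m
Bohr radius: a₀ = 4πε₀ℏ²/(m_e e²) = 5.26 × 10^-11 m
7.80 × 10^-3 × 1.61 × 10^-35 / 5.26 × 10^-11 = 2.39 × 10^-27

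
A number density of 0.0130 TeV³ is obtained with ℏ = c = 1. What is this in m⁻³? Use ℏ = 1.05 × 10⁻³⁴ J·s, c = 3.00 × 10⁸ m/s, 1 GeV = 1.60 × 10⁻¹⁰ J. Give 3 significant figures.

1.70 × 10⁵⁴ m⁻³

Number density is [L]⁻³ = [E]³/(ℏc)³.
1 GeV³ → 1/(ℏc)³ × (1 GeV in J)³ = 1.31 × 10⁴⁷ m⁻³.
Convert the energy scale: 0.0130 TeV³ = 1.30 × 10⁷ GeV³.
Result: 1.30 × 10⁷ × 1.31 × 10⁴⁷ = 1.70 × 10⁵⁴ m⁻³.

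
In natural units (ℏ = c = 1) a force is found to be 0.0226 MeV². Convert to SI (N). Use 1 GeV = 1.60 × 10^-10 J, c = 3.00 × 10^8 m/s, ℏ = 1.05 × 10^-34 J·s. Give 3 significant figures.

Force is [E]/[L] = [E]²/(ℏc); restore (ℏc)⁻¹.
1 GeV² → 1/(ℏc) × (1 GeV in J)² = 8.13 × 10^5 N.
Convert the energy scale: 0.0226 MeV² = 2.26 × 10^-8 GeV².
Result: 2.26 × 10^-8 × 8.13 × 10^5 = 0.0184 N.

0.0184 N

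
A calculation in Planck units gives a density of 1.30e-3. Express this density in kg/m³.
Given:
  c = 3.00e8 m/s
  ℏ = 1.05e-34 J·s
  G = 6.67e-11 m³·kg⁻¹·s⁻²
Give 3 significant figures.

6.76e93 kg/m³

One Planck density: ρ_P = c⁵/(ℏG²) = 5.20e96 kg/m³.
1.30e-3 × 5.20e96 kg/m³ = 6.76e93 kg/m³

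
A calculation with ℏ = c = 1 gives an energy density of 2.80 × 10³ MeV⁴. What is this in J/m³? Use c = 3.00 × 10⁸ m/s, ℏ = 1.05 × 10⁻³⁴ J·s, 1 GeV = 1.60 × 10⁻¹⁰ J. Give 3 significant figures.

[E]/[L]³ = [E]⁴/(ℏc)³; restore (ℏc)⁻³.
1 GeV⁴ → 1/(ℏc)³ × (1 GeV in J)⁴ = 2.10 × 10³⁷ J/m³.
Convert the energy scale: 2.80 × 10³ MeV⁴ = 2.80 × 10⁻⁹ GeV⁴.
Result: 2.80 × 10⁻⁹ × 2.10 × 10³⁷ = 5.87 × 10²⁸ J/m³.

5.87 × 10²⁸ J/m³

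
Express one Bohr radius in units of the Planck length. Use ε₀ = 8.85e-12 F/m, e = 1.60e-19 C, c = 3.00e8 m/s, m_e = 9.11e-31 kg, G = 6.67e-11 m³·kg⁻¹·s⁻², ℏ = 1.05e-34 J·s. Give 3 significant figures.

3.26e24

Bohr radius: a₀ = 4πε₀ℏ²/(m_e e²) = 5.26e-11 m
Planck length: ℓ_P = √(ℏG/c³) = 1.61e-35 m
ratio = 5.26e-11 / 1.61e-35 = 3.26e24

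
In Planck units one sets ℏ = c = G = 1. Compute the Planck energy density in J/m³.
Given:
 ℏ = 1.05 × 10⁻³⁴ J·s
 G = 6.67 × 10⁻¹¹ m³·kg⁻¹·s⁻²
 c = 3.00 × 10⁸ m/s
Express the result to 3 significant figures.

u_P = c⁷/(ℏG²)
  = 2.19 × 10⁵⁹ / 4.67 × 10⁻⁵⁵
  = 4.68 × 10¹¹³ J/m³

4.68 × 10¹¹³ J/m³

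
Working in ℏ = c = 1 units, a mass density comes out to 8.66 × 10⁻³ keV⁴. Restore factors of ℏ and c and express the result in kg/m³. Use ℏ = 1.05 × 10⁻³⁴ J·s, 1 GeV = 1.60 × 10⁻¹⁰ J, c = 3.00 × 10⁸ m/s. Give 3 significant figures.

2.02 × 10⁻⁶ kg/m³

Mass density is [E]/(c²[L]³) = [E]⁴/(ℏ³c⁵).
1 GeV⁴ → 1/(ℏ³c⁵) × (1 GeV in J)⁴ = 2.33 × 10²⁰ kg/m³.
Convert the energy scale: 8.66 × 10⁻³ keV⁴ = 8.66 × 10⁻²⁷ GeV⁴.
Result: 8.66 × 10⁻²⁷ × 2.33 × 10²⁰ = 2.02 × 10⁻⁶ kg/m³.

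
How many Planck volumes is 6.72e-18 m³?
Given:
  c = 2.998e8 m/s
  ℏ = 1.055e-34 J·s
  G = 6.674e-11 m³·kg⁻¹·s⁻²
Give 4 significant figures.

Planck volume: V_P = (ℏG/c³)^(3/2) = 4.224e-105 m³.
6.72e-18 / 4.224e-105 = 1.591e87

1.591e87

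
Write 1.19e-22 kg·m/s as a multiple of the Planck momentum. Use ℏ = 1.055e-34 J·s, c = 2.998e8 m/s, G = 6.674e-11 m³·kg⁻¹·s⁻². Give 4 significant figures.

Planck momentum: p_P = √(ℏc³/G) = 6.527 kg·m/s.
1.19e-22 / 6.527 = 1.823e-23

1.823e-23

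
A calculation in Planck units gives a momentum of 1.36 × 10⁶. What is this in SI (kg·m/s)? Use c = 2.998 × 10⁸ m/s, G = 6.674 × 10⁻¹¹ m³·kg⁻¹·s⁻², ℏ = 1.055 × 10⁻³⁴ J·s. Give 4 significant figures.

One Planck momentum: p_P = √(ℏc³/G) = 6.527 kg·m/s.
1.36 × 10⁶ × 6.527 kg·m/s = 8.876 × 10⁶ kg·m/s

8.876 × 10⁶ kg·m/s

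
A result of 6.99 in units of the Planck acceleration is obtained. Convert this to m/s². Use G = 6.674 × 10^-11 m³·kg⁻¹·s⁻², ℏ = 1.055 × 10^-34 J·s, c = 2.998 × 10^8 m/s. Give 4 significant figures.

One Planck acceleration: a_P = √(c⁷/(ℏG)) = 5.560 × 10^51 m/s².
6.99 × 5.560 × 10^51 m/s² = 3.887 × 10^52 m/s²

3.887 × 10^52 m/s²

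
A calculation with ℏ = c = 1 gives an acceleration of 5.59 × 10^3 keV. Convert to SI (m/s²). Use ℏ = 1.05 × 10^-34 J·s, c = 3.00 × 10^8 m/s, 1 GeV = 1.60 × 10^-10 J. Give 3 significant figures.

Acceleration is [L]/[T]² = c·[E]/ℏ.
1 GeV → c/ℏ × (1 GeV in J) = 4.57 × 10^32 m/s².
Convert the energy scale: 5.59 × 10^3 keV = 5.59 × 10^-3 GeV.
Result: 5.59 × 10^-3 × 4.57 × 10^32 = 2.56 × 10^30 m/s².

2.56 × 10^30 m/s²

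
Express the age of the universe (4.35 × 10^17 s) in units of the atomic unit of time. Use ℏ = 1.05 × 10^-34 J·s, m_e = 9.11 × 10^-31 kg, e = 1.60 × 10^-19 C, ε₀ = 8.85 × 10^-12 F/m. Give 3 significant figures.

atomic unit of time: τ_au = (4πε₀)²ℏ³/(m_e e⁴) = 2.40 × 10^-17 s.
4.35 × 10^17 / 2.40 × 10^-17 = 1.81 × 10^34

1.81 × 10^34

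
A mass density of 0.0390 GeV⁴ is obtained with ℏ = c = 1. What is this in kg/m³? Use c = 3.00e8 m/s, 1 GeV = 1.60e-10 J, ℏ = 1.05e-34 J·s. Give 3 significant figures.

9.09e18 kg/m³

Mass density is [E]/(c²[L]³) = [E]⁴/(ℏ³c⁵).
1 GeV⁴ → 1/(ℏ³c⁵) × (1 GeV in J)⁴ = 2.33e20 kg/m³.
Result: 0.0390 × 2.33e20 = 9.09e18 kg/m³.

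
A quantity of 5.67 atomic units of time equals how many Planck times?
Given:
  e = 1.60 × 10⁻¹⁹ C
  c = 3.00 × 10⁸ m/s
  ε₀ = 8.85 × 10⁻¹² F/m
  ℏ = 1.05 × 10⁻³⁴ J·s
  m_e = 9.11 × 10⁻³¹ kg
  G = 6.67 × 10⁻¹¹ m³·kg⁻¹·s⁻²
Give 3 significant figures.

2.53 × 10²⁷

atomic unit of time: τ_au = (4πε₀)²ℏ³/(m_e e⁴) = 2.40 × 10⁻¹⁷ s
Planck time: t_P = √(ℏG/c⁵) = 5.37 × 10⁻⁴⁴ s
5.67 × 2.40 × 10⁻¹⁷ / 5.37 × 10⁻⁴⁴ = 2.53 × 10²⁷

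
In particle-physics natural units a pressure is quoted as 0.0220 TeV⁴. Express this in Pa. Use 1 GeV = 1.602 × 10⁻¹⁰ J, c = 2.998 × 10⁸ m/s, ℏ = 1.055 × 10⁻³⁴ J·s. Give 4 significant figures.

Pressure is [E]/[L]³ = [E]⁴/(ℏc)³.
1 GeV⁴ → 1/(ℏc)³ × (1 GeV in J)⁴ = 2.082 × 10³⁷ Pa.
Convert the energy scale: 0.0220 TeV⁴ = 2.20 × 10¹⁰ GeV⁴.
Result: 2.20 × 10¹⁰ × 2.082 × 10³⁷ = 4.580 × 10⁴⁷ Pa.

4.580 × 10⁴⁷ Pa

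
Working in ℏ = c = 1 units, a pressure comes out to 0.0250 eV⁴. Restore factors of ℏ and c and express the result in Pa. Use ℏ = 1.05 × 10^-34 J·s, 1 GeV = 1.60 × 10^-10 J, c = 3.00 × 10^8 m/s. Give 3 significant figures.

Pressure is [E]/[L]³ = [E]⁴/(ℏc)³.
1 GeV⁴ → 1/(ℏc)³ × (1 GeV in J)⁴ = 2.10 × 10^37 Pa.
Convert the energy scale: 0.0250 eV⁴ = 2.50 × 10^-38 GeV⁴.
Result: 2.50 × 10^-38 × 2.10 × 10^37 = 0.524 Pa.

0.524 Pa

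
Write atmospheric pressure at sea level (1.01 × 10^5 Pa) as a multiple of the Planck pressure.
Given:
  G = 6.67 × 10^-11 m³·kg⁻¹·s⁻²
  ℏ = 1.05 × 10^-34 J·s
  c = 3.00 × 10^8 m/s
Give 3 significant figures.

2.16 × 10^-109

Planck pressure: p_P = c⁷/(ℏG²) = 4.68 × 10^113 Pa.
1.01 × 10^5 / 4.68 × 10^113 = 2.16 × 10^-109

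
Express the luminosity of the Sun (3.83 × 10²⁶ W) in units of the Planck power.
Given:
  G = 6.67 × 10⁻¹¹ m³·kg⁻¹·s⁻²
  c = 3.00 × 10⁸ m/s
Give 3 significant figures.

1.05 × 10⁻²⁶

Planck power: P_P = c⁵/G = 3.64 × 10⁵² W.
3.83 × 10²⁶ / 3.64 × 10⁵² = 1.05 × 10⁻²⁶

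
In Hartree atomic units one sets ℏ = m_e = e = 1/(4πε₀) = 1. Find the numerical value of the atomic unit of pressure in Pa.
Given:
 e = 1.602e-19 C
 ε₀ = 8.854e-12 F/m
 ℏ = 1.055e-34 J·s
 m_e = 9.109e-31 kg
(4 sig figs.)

2.929e13 Pa

P_au = E_h/a₀³ = m_e⁴e¹⁰/((4πε₀)⁵ℏ⁸)
E_h = 4.354e-18 J
a₀ = 5.297e-11 m
E_h/a₀³ = 2.929e13 Pa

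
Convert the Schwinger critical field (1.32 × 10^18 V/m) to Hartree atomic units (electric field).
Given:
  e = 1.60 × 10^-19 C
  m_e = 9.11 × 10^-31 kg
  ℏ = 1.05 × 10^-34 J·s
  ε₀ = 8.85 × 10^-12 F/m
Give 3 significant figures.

2.54 × 10^6

atomic unit of electric field: E_au = E_h/(e a₀) = m_e²e⁵/((4πε₀)³ℏ⁴) = 5.20 × 10^11 V/m.
1.32 × 10^18 / 5.20 × 10^11 = 2.54 × 10^6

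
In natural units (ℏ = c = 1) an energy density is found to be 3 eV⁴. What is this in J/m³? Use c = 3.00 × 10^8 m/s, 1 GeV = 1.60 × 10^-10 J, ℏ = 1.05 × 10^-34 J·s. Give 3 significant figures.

62.9 J/m³

[E]/[L]³ = [E]⁴/(ℏc)³; restore (ℏc)⁻³.
1 GeV⁴ → 1/(ℏc)³ × (1 GeV in J)⁴ = 2.10 × 10^37 J/m³.
Convert the energy scale: 3 eV⁴ = 3.00 × 10^-36 GeV⁴.
Result: 3.00 × 10^-36 × 2.10 × 10^37 = 62.9 J/m³.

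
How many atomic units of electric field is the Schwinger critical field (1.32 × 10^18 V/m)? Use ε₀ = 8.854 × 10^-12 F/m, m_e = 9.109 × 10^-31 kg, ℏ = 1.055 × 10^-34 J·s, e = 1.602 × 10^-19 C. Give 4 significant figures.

atomic unit of electric field: E_au = E_h/(e a₀) = m_e²e⁵/((4πε₀)³ℏ⁴) = 5.131 × 10^11 V/m.
1.32 × 10^18 / 5.131 × 10^11 = 2.573 × 10^6

2.573 × 10^6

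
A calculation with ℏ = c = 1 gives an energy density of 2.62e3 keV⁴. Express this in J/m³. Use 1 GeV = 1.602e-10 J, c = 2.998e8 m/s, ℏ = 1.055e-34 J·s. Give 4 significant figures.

[E]/[L]³ = [E]⁴/(ℏc)³; restore (ℏc)⁻³.
1 GeV⁴ → 1/(ℏc)³ × (1 GeV in J)⁴ = 2.082e37 J/m³.
Convert the energy scale: 2.62e3 keV⁴ = 2.62e-21 GeV⁴.
Result: 2.62e-21 × 2.082e37 = 5.454e16 J/m³.

5.454e16 J/m³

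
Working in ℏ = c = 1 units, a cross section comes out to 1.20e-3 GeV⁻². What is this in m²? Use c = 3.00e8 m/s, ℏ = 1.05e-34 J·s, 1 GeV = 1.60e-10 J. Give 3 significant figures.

Area is [L]² = [E]⁻²·(ℏc)²; restore (ℏc)².
1 GeV⁻² → (ℏc)² × (1 GeV in J)⁻² = 3.88e-32 m².
Result: 1.20e-3 × 3.88e-32 = 4.65e-35 m².

4.65e-35 m²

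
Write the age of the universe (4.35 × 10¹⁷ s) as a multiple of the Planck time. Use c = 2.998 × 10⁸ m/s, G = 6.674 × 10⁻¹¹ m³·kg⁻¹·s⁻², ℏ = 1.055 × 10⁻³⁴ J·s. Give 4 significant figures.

Planck time: t_P = √(ℏG/c⁵) = 5.392 × 10⁻⁴⁴ s.
4.35 × 10¹⁷ / 5.392 × 10⁻⁴⁴ = 8.068 × 10⁶⁰

8.068 × 10⁶⁰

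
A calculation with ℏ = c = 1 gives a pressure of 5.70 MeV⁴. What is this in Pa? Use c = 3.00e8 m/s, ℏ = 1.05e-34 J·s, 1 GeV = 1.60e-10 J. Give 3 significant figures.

1.20e26 Pa

Pressure is [E]/[L]³ = [E]⁴/(ℏc)³.
1 GeV⁴ → 1/(ℏc)³ × (1 GeV in J)⁴ = 2.10e37 Pa.
Convert the energy scale: 5.70 MeV⁴ = 5.70e-12 GeV⁴.
Result: 5.70e-12 × 2.10e37 = 1.20e26 Pa.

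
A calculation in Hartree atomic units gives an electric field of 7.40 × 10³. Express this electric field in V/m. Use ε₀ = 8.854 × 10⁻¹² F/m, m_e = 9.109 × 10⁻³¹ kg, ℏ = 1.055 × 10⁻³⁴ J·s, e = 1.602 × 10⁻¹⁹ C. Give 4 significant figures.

3.797 × 10¹⁵ V/m

One atomic unit of electric field: E_au = E_h/(e a₀) = m_e²e⁵/((4πε₀)³ℏ⁴) = 5.131 × 10¹¹ V/m.
7.40 × 10³ × 5.131 × 10¹¹ V/m = 3.797 × 10¹⁵ V/m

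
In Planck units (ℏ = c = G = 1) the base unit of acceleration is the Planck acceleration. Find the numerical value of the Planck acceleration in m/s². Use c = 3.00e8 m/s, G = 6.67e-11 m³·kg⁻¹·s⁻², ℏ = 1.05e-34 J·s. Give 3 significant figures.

5.59e51 m/s²

a_P = √(c⁷/(ℏG))
  = √(3.12e103)
  = 5.59e51 m/s²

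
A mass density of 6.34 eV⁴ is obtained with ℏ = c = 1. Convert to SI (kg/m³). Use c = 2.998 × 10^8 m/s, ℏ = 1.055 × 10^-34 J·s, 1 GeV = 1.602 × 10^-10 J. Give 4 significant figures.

Mass density is [E]/(c²[L]³) = [E]⁴/(ℏ³c⁵).
1 GeV⁴ → 1/(ℏ³c⁵) × (1 GeV in J)⁴ = 2.316 × 10^20 kg/m³.
Convert the energy scale: 6.34 eV⁴ = 6.34 × 10^-36 GeV⁴.
Result: 6.34 × 10^-36 × 2.316 × 10^20 = 1.468 × 10^-15 kg/m³.

1.468 × 10^-15 kg/m³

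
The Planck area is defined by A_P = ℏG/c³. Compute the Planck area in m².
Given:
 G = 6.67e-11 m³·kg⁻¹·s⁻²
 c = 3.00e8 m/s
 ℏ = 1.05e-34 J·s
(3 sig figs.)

A_P = ℏG/c³
  = 7.00e-45 / 2.70e25
  = 2.59e-70 m²

2.59e-70 m²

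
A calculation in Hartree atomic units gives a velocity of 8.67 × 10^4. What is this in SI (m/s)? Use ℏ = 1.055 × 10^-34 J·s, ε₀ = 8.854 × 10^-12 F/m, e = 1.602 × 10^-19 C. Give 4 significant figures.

One atomic unit of velocity: v_au = e²/(4πε₀ℏ) = 2.186 × 10^6 m/s.
8.67 × 10^4 × 2.186 × 10^6 m/s = 1.896 × 10^11 m/s

1.896 × 10^11 m/s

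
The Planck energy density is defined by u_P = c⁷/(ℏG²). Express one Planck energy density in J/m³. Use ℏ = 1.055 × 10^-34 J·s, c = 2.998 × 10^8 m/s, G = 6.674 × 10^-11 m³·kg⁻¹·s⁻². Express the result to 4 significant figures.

u_P = c⁷/(ℏG²)
  = 2.177 × 10^59 / 4.699 × 10^-55
  = 4.632 × 10^113 J/m³

4.632 × 10^113 J/m³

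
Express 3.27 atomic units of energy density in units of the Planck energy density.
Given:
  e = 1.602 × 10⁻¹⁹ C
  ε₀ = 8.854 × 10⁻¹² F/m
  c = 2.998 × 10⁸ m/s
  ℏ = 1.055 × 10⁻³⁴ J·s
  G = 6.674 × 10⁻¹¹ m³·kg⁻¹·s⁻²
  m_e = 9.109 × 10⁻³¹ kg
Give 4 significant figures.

2.068 × 10⁻¹⁰⁰

atomic unit of energy density: u_au = E_h/a₀³ = m_e⁴e¹⁰/((4πε₀)⁵ℏ⁸) = 2.929 × 10¹³ J/m³
Planck energy density: u_P = c⁷/(ℏG²) = 4.632 × 10¹¹³ J/m³
3.27 × 2.929 × 10¹³ / 4.632 × 10¹¹³ = 2.068 × 10⁻¹⁰⁰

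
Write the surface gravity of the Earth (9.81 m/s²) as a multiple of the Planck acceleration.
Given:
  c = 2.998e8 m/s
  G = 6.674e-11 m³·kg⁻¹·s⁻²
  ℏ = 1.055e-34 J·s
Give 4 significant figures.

1.764e-51

Planck acceleration: a_P = √(c⁷/(ℏG)) = 5.560e51 m/s².
9.81 / 5.560e51 = 1.764e-51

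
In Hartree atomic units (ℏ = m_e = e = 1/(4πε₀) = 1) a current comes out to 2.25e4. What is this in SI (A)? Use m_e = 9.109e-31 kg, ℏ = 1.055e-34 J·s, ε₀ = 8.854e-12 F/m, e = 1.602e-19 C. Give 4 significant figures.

148.8 A

One atomic unit of electric current: I_au = e E_h/ℏ = m_e e⁵/((4πε₀)²ℏ³) = 6.612e-3 A.
2.25e4 × 6.612e-3 A = 148.8 A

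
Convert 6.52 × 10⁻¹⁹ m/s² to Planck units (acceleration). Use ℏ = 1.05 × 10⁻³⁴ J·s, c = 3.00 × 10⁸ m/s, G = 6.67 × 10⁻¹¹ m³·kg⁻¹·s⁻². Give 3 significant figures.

Planck acceleration: a_P = √(c⁷/(ℏG)) = 5.59 × 10⁵¹ m/s².
6.52 × 10⁻¹⁹ / 5.59 × 10⁵¹ = 1.17 × 10⁻⁷⁰

1.17 × 10⁻⁷⁰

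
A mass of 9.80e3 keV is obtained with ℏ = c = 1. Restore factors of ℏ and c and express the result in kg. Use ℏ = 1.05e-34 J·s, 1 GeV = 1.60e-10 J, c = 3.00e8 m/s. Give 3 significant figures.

1.74e-29 kg

Mass is [E]/c²; divide by c².
1 GeV → 1/c² × (1 GeV in J) = 1.78e-27 kg.
Convert the energy scale: 9.80e3 keV = 9.80e-3 GeV.
Result: 9.80e-3 × 1.78e-27 = 1.74e-29 kg.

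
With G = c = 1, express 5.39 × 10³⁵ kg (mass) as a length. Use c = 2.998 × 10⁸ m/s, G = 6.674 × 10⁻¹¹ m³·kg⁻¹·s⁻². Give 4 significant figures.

4.002 × 10⁸ m

In G = c = 1 units mass has dimensions of length; the conversion factor is G/c².
5.39 × 10³⁵ kg × (G/c²) = 4.002 × 10⁸ m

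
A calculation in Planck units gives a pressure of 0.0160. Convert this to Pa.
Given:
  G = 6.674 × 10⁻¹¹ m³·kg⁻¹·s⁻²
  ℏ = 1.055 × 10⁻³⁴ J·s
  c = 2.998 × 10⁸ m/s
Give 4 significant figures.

One Planck pressure: p_P = c⁷/(ℏG²) = 4.632 × 10¹¹³ Pa.
0.0160 × 4.632 × 10¹¹³ Pa = 7.412 × 10¹¹¹ Pa

7.412 × 10¹¹¹ Pa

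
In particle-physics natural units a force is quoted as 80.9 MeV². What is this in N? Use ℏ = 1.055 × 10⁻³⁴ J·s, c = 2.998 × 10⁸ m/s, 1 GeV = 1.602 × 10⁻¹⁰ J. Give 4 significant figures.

65.64 N

Force is [E]/[L] = [E]²/(ℏc); restore (ℏc)⁻¹.
1 GeV² → 1/(ℏc) × (1 GeV in J)² = 8.114 × 10⁵ N.
Convert the energy scale: 80.9 MeV² = 8.09 × 10⁻⁵ GeV².
Result: 8.09 × 10⁻⁵ × 8.114 × 10⁵ = 65.64 N.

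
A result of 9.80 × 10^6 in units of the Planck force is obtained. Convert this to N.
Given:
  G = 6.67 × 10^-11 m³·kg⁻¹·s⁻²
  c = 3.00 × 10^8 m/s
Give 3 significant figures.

One Planck force: F_P = c⁴/G = 1.21 × 10^44 N.
9.80 × 10^6 × 1.21 × 10^44 N = 1.19 × 10^51 N

1.19 × 10^51 N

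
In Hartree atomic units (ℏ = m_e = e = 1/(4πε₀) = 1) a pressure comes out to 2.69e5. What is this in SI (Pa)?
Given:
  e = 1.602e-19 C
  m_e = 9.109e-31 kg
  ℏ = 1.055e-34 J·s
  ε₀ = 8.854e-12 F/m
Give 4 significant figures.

7.879e18 Pa

One atomic unit of pressure: P_au = E_h/a₀³ = m_e⁴e¹⁰/((4πε₀)⁵ℏ⁸) = 2.929e13 Pa.
2.69e5 × 2.929e13 Pa = 7.879e18 Pa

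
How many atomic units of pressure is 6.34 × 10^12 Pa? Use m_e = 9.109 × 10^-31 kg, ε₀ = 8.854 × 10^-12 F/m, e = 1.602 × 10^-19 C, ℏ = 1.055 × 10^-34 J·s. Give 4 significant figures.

0.2164

atomic unit of pressure: P_au = E_h/a₀³ = m_e⁴e¹⁰/((4πε₀)⁵ℏ⁸) = 2.929 × 10^13 Pa.
6.34 × 10^12 / 2.929 × 10^13 = 0.2164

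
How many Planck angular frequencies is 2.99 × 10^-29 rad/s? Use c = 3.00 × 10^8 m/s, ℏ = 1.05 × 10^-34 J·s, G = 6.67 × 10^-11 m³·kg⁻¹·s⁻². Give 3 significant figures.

1.61 × 10^-72

Planck angular frequency: ω_P = √(c⁵/(ℏG)) = 1.86 × 10^43 rad/s.
2.99 × 10^-29 / 1.86 × 10^43 = 1.61 × 10^-72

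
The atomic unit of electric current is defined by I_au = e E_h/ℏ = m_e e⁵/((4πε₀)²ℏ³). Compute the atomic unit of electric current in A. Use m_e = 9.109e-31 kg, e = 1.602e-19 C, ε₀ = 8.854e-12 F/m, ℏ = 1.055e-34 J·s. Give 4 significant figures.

6.612e-3 A

I_au = e E_h/ℏ = m_e e⁵/((4πε₀)²ℏ³)
E_h = 4.354e-18 J
e·E_h/ℏ = 6.612e-3 A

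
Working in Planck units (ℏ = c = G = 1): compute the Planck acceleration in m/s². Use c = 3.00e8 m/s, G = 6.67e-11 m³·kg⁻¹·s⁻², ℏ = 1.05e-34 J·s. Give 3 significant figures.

5.59e51 m/s²

The unique combination of the constants set to 1 with dimensions of acceleration is a_P = √(c⁷/(ℏG)).
  = √(3.12e103)
  = 5.59e51 m/s²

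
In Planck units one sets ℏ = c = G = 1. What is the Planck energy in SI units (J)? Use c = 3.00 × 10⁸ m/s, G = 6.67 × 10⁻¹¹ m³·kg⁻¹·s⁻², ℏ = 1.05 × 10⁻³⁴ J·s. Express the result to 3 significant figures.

1.96 × 10⁹ J

E_P = √(ℏc⁵/G)
  = √(3.83 × 10¹⁸)
  = 1.96 × 10⁹ J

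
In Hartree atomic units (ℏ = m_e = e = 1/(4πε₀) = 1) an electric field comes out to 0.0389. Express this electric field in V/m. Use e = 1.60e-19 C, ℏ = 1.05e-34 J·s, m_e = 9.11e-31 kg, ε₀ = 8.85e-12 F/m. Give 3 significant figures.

One atomic unit of electric field: E_au = E_h/(e a₀) = m_e²e⁵/((4πε₀)³ℏ⁴) = 5.20e11 V/m.
0.0389 × 5.20e11 V/m = 2.02e10 V/m

2.02e10 V/m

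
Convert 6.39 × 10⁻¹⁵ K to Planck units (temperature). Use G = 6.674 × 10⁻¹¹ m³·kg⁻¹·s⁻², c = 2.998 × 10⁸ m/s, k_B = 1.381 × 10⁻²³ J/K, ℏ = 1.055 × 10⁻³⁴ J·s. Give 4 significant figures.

Planck temperature: T_P = √(ℏc⁵/G) / k_B = 1.417 × 10³² K.
6.39 × 10⁻¹⁵ / 1.417 × 10³² = 4.510 × 10⁻⁴⁷

4.510 × 10⁻⁴⁷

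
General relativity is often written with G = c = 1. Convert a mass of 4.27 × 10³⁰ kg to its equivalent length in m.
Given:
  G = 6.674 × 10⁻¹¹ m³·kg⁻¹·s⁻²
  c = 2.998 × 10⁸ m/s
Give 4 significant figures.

In G = c = 1 units mass has dimensions of length; the conversion factor is G/c².
4.27 × 10³⁰ kg × (G/c²) = 3.171 × 10³ m

3.171 × 10³ m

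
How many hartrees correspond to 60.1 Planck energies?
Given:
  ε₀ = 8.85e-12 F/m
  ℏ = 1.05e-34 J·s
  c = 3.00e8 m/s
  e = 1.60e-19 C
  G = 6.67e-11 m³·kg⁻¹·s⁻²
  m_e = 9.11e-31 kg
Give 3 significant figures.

2.68e28

Planck energy: E_P = √(ℏc⁵/G) = 1.96e9 J
hartree: E_h = m_e e⁴/(4πε₀ℏ)² = 4.38e-18 J
60.1 × 1.96e9 / 4.38e-18 = 2.68e28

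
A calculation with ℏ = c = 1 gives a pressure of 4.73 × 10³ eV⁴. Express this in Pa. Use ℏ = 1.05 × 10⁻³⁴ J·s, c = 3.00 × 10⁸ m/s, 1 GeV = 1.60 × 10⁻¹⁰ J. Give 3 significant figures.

Pressure is [E]/[L]³ = [E]⁴/(ℏc)³.
1 GeV⁴ → 1/(ℏc)³ × (1 GeV in J)⁴ = 2.10 × 10³⁷ Pa.
Convert the energy scale: 4.73 × 10³ eV⁴ = 4.73 × 10⁻³³ GeV⁴.
Result: 4.73 × 10⁻³³ × 2.10 × 10³⁷ = 9.92 × 10⁴ Pa.

9.92 × 10⁴ Pa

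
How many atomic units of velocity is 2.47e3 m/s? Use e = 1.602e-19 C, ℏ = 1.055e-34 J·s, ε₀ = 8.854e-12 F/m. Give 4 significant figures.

1.130e-3

atomic unit of velocity: v_au = e²/(4πε₀ℏ) = 2.186e6 m/s.
2.47e3 / 2.186e6 = 1.130e-3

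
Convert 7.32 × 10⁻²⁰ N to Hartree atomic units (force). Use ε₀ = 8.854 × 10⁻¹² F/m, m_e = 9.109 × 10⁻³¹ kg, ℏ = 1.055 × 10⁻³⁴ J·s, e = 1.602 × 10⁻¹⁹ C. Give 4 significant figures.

atomic unit of force: F_au = E_h/a₀ = m_e²e⁶/((4πε₀)³ℏ⁴) = 8.220 × 10⁻⁸ N.
7.32 × 10⁻²⁰ / 8.220 × 10⁻⁸ = 8.905 × 10⁻¹³

8.905 × 10⁻¹³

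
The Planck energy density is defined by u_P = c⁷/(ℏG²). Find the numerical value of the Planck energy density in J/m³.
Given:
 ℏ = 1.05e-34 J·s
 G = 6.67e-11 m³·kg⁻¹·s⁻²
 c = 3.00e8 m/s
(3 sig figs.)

4.68e113 J/m³

u_P = c⁷/(ℏG²)
  = 2.19e59 / 4.67e-55
  = 4.68e113 J/m³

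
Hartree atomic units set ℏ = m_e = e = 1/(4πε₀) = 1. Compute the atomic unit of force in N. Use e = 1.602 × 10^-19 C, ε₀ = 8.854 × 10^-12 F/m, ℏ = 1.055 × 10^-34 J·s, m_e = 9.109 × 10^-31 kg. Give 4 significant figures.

Dimensional analysis gives F_au = E_h/a₀ = m_e²e⁶/((4πε₀)³ℏ⁴).
E_h = 4.354 × 10^-18 J
a₀ = 5.297 × 10^-11 m
E_h/a₀ = 8.220 × 10^-8 N

8.220 × 10^-8 N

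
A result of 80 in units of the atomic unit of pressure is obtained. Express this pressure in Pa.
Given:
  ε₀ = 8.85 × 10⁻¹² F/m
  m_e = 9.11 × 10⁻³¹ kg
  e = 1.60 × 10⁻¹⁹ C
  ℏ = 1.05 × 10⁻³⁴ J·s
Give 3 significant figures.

2.41 × 10¹⁵ Pa

One atomic unit of pressure: P_au = E_h/a₀³ = m_e⁴e¹⁰/((4πε₀)⁵ℏ⁸) = 3.01 × 10¹³ Pa.
80 × 3.01 × 10¹³ Pa = 2.41 × 10¹⁵ Pa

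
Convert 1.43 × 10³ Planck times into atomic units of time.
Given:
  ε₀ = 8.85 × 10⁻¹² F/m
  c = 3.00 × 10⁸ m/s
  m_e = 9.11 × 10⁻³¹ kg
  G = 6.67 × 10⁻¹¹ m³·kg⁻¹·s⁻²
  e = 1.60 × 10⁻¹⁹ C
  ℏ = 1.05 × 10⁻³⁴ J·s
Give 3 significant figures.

3.20 × 10⁻²⁴

Planck time: t_P = √(ℏG/c⁵) = 5.37 × 10⁻⁴⁴ s
atomic unit of time: τ_au = (4πε₀)²ℏ³/(m_e e⁴) = 2.40 × 10⁻¹⁷ s
1.43 × 10³ × 5.37 × 10⁻⁴⁴ / 2.40 × 10⁻¹⁷ = 3.20 × 10⁻²⁴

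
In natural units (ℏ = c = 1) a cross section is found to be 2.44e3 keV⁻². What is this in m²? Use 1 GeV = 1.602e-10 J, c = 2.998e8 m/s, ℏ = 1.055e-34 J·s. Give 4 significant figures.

9.511e-17 m²

Area is [L]² = [E]⁻²·(ℏc)²; restore (ℏc)².
1 GeV⁻² → (ℏc)² × (1 GeV in J)⁻² = 3.898e-32 m².
Convert the energy scale: 2.44e3 keV⁻² = 2.44e15 GeV⁻².
Result: 2.44e15 × 3.898e-32 = 9.511e-17 m².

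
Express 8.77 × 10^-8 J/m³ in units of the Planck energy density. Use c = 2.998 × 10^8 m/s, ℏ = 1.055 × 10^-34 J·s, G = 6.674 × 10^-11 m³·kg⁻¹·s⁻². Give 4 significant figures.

Planck energy density: u_P = c⁷/(ℏG²) = 4.632 × 10^113 J/m³.
8.77 × 10^-8 / 4.632 × 10^113 = 1.893 × 10^-121

1.893 × 10^-121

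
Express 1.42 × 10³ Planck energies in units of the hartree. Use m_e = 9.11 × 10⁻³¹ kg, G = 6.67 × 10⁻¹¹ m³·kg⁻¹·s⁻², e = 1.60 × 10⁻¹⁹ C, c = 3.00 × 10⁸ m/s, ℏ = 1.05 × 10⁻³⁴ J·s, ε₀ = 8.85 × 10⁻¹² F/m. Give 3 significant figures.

6.34 × 10²⁹

Planck energy: E_P = √(ℏc⁵/G) = 1.96 × 10⁹ J
hartree: E_h = m_e e⁴/(4πε₀ℏ)² = 4.38 × 10⁻¹⁸ J
1.42 × 10³ × 1.96 × 10⁹ / 4.38 × 10⁻¹⁸ = 6.34 × 10²⁹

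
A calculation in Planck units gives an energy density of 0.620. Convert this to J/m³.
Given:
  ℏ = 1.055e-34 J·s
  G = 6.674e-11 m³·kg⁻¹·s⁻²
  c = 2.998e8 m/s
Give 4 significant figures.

2.872e113 J/m³

One Planck energy density: u_P = c⁷/(ℏG²) = 4.632e113 J/m³.
0.620 × 4.632e113 J/m³ = 2.872e113 J/m³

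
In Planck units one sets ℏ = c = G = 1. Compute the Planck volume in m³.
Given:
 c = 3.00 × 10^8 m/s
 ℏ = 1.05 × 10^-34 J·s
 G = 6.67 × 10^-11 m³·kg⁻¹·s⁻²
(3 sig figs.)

4.18 × 10^-105 m³

V_P = (ℏG/c³)^(3/2)
  = √(1.75 × 10^-209)
  = 4.18 × 10^-105 m³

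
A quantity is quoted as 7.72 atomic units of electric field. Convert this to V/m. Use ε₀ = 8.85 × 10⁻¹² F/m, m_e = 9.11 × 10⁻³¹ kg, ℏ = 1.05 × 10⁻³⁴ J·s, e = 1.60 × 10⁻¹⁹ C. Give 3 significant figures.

4.02 × 10¹² V/m

One atomic unit of electric field: E_au = E_h/(e a₀) = m_e²e⁵/((4πε₀)³ℏ⁴) = 5.20 × 10¹¹ V/m.
7.72 × 5.20 × 10¹¹ V/m = 4.02 × 10¹² V/m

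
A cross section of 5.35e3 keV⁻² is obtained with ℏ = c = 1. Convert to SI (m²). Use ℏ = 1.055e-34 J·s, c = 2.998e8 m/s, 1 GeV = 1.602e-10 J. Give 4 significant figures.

2.085e-16 m²

Area is [L]² = [E]⁻²·(ℏc)²; restore (ℏc)².
1 GeV⁻² → (ℏc)² × (1 GeV in J)⁻² = 3.898e-32 m².
Convert the energy scale: 5.35e3 keV⁻² = 5.35e15 GeV⁻².
Result: 5.35e15 × 3.898e-32 = 2.085e-16 m².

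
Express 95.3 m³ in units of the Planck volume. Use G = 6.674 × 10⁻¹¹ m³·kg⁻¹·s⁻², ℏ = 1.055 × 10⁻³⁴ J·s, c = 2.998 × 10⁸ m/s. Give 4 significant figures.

Planck volume: V_P = (ℏG/c³)^(3/2) = 4.224 × 10⁻¹⁰⁵ m³.
95.3 / 4.224 × 10⁻¹⁰⁵ = 2.256 × 10¹⁰⁶

2.256 × 10¹⁰⁶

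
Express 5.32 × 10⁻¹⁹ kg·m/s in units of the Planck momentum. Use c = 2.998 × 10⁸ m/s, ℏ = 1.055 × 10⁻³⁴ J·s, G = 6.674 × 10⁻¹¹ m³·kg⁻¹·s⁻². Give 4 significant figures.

Planck momentum: p_P = √(ℏc³/G) = 6.527 kg·m/s.
5.32 × 10⁻¹⁹ / 6.527 = 8.151 × 10⁻²⁰

8.151 × 10⁻²⁰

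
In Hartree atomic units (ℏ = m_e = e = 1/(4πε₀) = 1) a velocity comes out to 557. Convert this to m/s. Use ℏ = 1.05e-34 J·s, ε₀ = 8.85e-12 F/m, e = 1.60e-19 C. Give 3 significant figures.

One atomic unit of velocity: v_au = e²/(4πε₀ℏ) = 2.19e6 m/s.
557 × 2.19e6 m/s = 1.22e9 m/s

1.22e9 m/s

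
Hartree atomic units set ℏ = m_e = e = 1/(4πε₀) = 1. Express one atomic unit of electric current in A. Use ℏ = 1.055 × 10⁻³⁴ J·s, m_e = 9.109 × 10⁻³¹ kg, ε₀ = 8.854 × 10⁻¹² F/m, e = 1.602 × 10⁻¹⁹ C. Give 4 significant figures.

6.612 × 10⁻³ A

From ℏ = m_e = e = 1/(4πε₀) = 1 the current scale is I_au = e E_h/ℏ = m_e e⁵/((4πε₀)²ℏ³).
E_h = 4.354 × 10⁻¹⁸ J
e·E_h/ℏ = 6.612 × 10⁻³ A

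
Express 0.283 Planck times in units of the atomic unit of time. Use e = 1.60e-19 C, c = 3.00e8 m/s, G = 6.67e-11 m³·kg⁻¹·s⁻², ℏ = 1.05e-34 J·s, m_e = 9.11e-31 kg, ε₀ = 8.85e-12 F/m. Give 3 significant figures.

6.34e-28

Planck time: t_P = √(ℏG/c⁵) = 5.37e-44 s
atomic unit of time: τ_au = (4πε₀)²ℏ³/(m_e e⁴) = 2.40e-17 s
0.283 × 5.37e-44 / 2.40e-17 = 6.34e-28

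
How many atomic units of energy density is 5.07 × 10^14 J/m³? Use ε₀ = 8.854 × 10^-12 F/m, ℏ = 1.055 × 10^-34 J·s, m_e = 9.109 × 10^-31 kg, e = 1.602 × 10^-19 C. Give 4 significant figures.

atomic unit of energy density: u_au = E_h/a₀³ = m_e⁴e¹⁰/((4πε₀)⁵ℏ⁸) = 2.929 × 10^13 J/m³.
5.07 × 10^14 / 2.929 × 10^13 = 17.31

17.31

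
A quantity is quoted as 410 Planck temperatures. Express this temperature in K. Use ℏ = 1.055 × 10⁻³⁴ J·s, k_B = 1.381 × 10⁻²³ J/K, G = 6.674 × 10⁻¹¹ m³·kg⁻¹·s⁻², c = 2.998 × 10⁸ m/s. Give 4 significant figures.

One Planck temperature: T_P = √(ℏc⁵/G) / k_B = 1.417 × 10³² K.
410 × 1.417 × 10³² K = 5.809 × 10³⁴ K

5.809 × 10³⁴ K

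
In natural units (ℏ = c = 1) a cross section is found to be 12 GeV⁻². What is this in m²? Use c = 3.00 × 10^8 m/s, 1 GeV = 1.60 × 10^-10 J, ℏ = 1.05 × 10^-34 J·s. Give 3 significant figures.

4.65 × 10^-31 m²

Area is [L]² = [E]⁻²·(ℏc)²; restore (ℏc)².
1 GeV⁻² → (ℏc)² × (1 GeV in J)⁻² = 3.88 × 10^-32 m².
Result: 12 × 3.88 × 10^-32 = 4.65 × 10^-31 m².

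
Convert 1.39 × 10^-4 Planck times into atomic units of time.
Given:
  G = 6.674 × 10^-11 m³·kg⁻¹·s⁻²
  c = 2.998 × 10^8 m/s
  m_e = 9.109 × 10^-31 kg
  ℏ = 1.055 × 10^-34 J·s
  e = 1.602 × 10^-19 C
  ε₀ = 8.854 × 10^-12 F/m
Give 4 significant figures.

3.093 × 10^-31

Planck time: t_P = √(ℏG/c⁵) = 5.392 × 10^-44 s
atomic unit of time: τ_au = (4πε₀)²ℏ³/(m_e e⁴) = 2.423 × 10^-17 s
1.39 × 10^-4 × 5.392 × 10^-44 / 2.423 × 10^-17 = 3.093 × 10^-31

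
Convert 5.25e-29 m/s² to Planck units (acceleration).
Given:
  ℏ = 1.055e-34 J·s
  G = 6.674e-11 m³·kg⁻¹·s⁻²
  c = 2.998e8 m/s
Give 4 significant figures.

9.442e-81

Planck acceleration: a_P = √(c⁷/(ℏG)) = 5.560e51 m/s².
5.25e-29 / 5.560e51 = 9.442e-81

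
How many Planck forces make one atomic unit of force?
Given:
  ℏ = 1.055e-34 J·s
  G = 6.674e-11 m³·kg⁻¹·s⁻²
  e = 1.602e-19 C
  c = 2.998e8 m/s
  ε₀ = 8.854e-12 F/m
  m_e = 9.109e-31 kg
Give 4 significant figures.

atomic unit of force: F_au = E_h/a₀ = m_e²e⁶/((4πε₀)³ℏ⁴) = 8.220e-8 N
Planck force: F_P = c⁴/G = 1.210e44 N
ratio = 8.220e-8 / 1.210e44 = 6.791e-52

6.791e-52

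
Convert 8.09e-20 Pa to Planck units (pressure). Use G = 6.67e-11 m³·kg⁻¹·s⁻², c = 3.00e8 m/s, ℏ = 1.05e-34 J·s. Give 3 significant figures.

Planck pressure: p_P = c⁷/(ℏG²) = 4.68e113 Pa.
8.09e-20 / 4.68e113 = 1.73e-133

1.73e-133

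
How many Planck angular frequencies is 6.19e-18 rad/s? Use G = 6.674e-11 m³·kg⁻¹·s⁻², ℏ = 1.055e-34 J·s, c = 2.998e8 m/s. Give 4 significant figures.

3.338e-61

Planck angular frequency: ω_P = √(c⁵/(ℏG)) = 1.855e43 rad/s.
6.19e-18 / 1.855e43 = 3.338e-61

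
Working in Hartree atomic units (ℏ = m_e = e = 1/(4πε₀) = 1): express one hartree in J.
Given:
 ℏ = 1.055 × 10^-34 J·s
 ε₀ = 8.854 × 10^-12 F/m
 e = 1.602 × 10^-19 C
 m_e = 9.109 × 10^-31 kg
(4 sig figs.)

4.354 × 10^-18 J

From ℏ = m_e = e = 1/(4πε₀) = 1 the energy scale is E_h = m_e e⁴/(4πε₀ℏ)².
  = 6.000 × 10^-106 / 1.378 × 10^-88
  = 4.354 × 10^-18 J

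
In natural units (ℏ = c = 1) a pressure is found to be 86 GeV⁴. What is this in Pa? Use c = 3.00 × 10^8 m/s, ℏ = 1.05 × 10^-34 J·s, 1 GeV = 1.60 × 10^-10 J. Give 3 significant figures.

1.80 × 10^39 Pa

Pressure is [E]/[L]³ = [E]⁴/(ℏc)³.
1 GeV⁴ → 1/(ℏc)³ × (1 GeV in J)⁴ = 2.10 × 10^37 Pa.
Result: 86 × 2.10 × 10^37 = 1.80 × 10^39 Pa.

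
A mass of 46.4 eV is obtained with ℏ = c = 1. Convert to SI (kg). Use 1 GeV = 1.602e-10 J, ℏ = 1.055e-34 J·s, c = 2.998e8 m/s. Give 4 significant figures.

8.270e-35 kg

Mass is [E]/c²; divide by c².
1 GeV → 1/c² × (1 GeV in J) = 1.782e-27 kg.
Convert the energy scale: 46.4 eV = 4.64e-8 GeV.
Result: 4.64e-8 × 1.782e-27 = 8.270e-35 kg.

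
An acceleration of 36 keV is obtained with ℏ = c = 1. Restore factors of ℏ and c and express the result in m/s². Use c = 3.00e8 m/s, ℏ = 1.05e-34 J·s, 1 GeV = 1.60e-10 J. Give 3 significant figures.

Acceleration is [L]/[T]² = c·[E]/ℏ.
1 GeV → c/ℏ × (1 GeV in J) = 4.57e32 m/s².
Convert the energy scale: 36 keV = 3.60e-5 GeV.
Result: 3.60e-5 × 4.57e32 = 1.65e28 m/s².

1.65e28 m/s²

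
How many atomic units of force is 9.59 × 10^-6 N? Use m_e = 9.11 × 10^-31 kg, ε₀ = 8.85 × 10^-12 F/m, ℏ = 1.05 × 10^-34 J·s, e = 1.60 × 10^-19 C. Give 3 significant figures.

115

atomic unit of force: F_au = E_h/a₀ = m_e²e⁶/((4πε₀)³ℏ⁴) = 8.33 × 10^-8 N.
9.59 × 10^-6 / 8.33 × 10^-8 = 115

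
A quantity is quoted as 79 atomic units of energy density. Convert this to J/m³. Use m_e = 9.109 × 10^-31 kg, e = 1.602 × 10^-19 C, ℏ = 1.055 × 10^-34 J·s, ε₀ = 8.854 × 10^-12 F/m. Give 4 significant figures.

2.314 × 10^15 J/m³

One atomic unit of energy density: u_au = E_h/a₀³ = m_e⁴e¹⁰/((4πε₀)⁵ℏ⁸) = 2.929 × 10^13 J/m³.
79 × 2.929 × 10^13 J/m³ = 2.314 × 10^15 J/m³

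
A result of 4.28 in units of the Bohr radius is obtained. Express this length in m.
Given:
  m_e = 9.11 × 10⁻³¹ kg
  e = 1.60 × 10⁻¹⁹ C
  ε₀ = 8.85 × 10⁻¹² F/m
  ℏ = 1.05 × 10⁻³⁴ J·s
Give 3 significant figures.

One Bohr radius: a₀ = 4πε₀ℏ²/(m_e e²) = 5.26 × 10⁻¹¹ m.
4.28 × 5.26 × 10⁻¹¹ m = 2.25 × 10⁻¹⁰ m

2.25 × 10⁻¹⁰ m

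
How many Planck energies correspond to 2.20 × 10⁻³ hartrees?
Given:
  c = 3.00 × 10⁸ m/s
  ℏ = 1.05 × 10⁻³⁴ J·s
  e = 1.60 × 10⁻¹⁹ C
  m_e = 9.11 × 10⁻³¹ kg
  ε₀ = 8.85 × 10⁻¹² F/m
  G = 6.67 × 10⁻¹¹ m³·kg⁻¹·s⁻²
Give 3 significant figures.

4.92 × 10⁻³⁰

hartree: E_h = m_e e⁴/(4πε₀ℏ)² = 4.38 × 10⁻¹⁸ J
Planck energy: E_P = √(ℏc⁵/G) = 1.96 × 10⁹ J
2.20 × 10⁻³ × 4.38 × 10⁻¹⁸ / 1.96 × 10⁹ = 4.92 × 10⁻³⁰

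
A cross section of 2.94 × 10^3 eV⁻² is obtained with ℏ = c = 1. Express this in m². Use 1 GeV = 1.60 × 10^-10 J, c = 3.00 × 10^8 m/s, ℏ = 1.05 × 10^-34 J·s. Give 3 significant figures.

1.14 × 10^-10 m²

Area is [L]² = [E]⁻²·(ℏc)²; restore (ℏc)².
1 GeV⁻² → (ℏc)² × (1 GeV in J)⁻² = 3.88 × 10^-32 m².
Convert the energy scale: 2.94 × 10^3 eV⁻² = 2.94 × 10^21 GeV⁻².
Result: 2.94 × 10^21 × 3.88 × 10^-32 = 1.14 × 10^-10 m².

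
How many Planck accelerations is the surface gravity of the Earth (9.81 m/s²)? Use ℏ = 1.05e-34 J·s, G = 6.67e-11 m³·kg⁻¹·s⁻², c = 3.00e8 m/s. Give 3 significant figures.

1.76e-51

Planck acceleration: a_P = √(c⁷/(ℏG)) = 5.59e51 m/s².
9.81 / 5.59e51 = 1.76e-51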